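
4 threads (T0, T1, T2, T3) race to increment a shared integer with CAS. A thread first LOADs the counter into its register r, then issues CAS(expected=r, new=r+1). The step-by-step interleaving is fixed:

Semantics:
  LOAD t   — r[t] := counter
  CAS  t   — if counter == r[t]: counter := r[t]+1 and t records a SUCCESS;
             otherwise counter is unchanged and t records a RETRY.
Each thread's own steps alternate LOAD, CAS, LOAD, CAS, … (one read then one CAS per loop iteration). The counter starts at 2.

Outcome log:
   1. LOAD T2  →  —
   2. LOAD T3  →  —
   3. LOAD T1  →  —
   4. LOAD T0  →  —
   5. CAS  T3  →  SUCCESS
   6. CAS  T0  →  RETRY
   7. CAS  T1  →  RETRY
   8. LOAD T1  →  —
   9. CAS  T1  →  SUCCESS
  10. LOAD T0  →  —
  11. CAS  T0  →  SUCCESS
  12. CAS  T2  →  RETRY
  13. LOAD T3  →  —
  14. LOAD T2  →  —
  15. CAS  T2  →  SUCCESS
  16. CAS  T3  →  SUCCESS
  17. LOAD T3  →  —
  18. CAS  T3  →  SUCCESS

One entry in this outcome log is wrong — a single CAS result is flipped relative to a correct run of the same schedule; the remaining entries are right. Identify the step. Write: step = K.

Correct run:
T2 LOAD — after: cnt=2, r=2 — load
T3 LOAD — after: cnt=2, r=2 — load
T1 LOAD — after: cnt=2, r=2 — load
T0 LOAD — after: cnt=2, r=2 — load
T3 CAS — after: cnt=3, r=2 — ok
T0 CAS — after: cnt=3, r=2 — retry
T1 CAS — after: cnt=3, r=2 — retry
T1 LOAD — after: cnt=3, r=3 — load
T1 CAS — after: cnt=4, r=3 — ok
T0 LOAD — after: cnt=4, r=4 — load
T0 CAS — after: cnt=5, r=4 — ok
T2 CAS — after: cnt=5, r=2 — retry
T3 LOAD — after: cnt=5, r=5 — load
T2 LOAD — after: cnt=5, r=5 — load
T2 CAS — after: cnt=6, r=5 — ok
T3 CAS — after: cnt=6, r=5 — retry
T3 LOAD — after: cnt=6, r=6 — load
T3 CAS — after: cnt=7, r=6 — ok
Mismatch at 16.

step = 16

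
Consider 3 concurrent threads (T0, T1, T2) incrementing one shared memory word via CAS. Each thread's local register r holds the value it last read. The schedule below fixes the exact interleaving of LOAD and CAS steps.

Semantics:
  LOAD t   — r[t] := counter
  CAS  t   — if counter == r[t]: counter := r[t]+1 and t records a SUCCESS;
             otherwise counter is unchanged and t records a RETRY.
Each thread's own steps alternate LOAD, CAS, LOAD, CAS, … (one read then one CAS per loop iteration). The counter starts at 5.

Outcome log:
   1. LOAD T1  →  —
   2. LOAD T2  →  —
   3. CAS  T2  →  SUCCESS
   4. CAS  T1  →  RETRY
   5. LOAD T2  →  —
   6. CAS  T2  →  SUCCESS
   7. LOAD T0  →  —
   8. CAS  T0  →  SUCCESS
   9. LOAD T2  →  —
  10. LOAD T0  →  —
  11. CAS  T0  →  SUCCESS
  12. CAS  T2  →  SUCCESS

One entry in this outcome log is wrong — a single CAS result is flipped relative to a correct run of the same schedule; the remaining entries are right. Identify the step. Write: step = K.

Re-executing:
[1] T1.load  rd  (counter 5, T1.r 5)
[2] T2.load  rd  (counter 5, T2.r 5)
[3] T2.cas  hit  (counter 6, T2.r 5)
[4] T1.cas  miss  (counter 6, T1.r 5)
[5] T2.load  rd  (counter 6, T2.r 6)
[6] T2.cas  hit  (counter 7, T2.r 6)
[7] T0.load  rd  (counter 7, T0.r 7)
[8] T0.cas  hit  (counter 8, T0.r 7)
[9] T2.load  rd  (counter 8, T2.r 8)
[10] T0.load  rd  (counter 8, T0.r 8)
[11] T0.cas  hit  (counter 9, T0.r 8)
[12] T2.cas  miss  (counter 9, T2.r 8)
Mismatch at 12.

step = 12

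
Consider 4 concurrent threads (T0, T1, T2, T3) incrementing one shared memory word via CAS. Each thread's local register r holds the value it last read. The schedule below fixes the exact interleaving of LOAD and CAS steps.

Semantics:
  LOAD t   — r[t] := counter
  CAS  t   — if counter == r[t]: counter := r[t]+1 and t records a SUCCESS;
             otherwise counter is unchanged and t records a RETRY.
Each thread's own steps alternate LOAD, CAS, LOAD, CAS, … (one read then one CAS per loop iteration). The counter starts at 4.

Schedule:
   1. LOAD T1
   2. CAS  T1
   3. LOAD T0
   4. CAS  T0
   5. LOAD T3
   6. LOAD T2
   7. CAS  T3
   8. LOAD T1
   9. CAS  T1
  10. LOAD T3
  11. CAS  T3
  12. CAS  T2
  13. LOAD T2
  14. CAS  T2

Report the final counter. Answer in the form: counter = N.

#1 T1 reads 4
#2 T1 CAS(4→5) writes; counter now 5
#3 T0 reads 5
#4 T0 CAS(5→6) writes; counter now 6
#5 T3 reads 6
#6 T2 reads 6
#7 T3 CAS(6→7) writes; counter now 7
#8 T1 reads 7
#9 T1 CAS(7→8) writes; counter now 8
#10 T3 reads 8
#11 T3 CAS(8→9) writes; counter now 9
#12 T2 CAS(6→7) fails; counter now 9
#13 T2 reads 9
#14 T2 CAS(9→10) writes; counter now 10

counter = 10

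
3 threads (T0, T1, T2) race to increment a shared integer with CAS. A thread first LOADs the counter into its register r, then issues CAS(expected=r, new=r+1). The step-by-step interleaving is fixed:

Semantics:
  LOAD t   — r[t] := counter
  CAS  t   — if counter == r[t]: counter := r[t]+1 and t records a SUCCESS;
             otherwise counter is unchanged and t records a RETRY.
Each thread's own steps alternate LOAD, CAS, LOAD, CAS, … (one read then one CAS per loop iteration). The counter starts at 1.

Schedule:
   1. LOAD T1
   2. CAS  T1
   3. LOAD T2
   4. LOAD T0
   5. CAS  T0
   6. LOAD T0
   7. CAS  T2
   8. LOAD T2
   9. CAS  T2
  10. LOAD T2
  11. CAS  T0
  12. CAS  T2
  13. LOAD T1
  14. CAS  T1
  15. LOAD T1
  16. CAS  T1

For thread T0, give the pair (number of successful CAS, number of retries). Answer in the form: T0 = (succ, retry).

[1] T1.load  rd  (counter 1, T1.r 1)
[2] T1.cas  hit  (counter 2, T1.r 1)
[3] T2.load  rd  (counter 2, T2.r 2)
[4] T0.load  rd  (counter 2, T0.r 2)
[5] T0.cas  hit  (counter 3, T0.r 2)
[6] T0.load  rd  (counter 3, T0.r 3)
[7] T2.cas  miss  (counter 3, T2.r 2)
[8] T2.load  rd  (counter 3, T2.r 3)
[9] T2.cas  hit  (counter 4, T2.r 3)
[10] T2.load  rd  (counter 4, T2.r 4)
[11] T0.cas  miss  (counter 4, T0.r 3)
[12] T2.cas  hit  (counter 5, T2.r 4)
[13] T1.load  rd  (counter 5, T1.r 5)
[14] T1.cas  hit  (counter 6, T1.r 5)
[15] T1.load  rd  (counter 6, T1.r 6)
[16] T1.cas  hit  (counter 7, T1.r 6)

T0 = (1, 1)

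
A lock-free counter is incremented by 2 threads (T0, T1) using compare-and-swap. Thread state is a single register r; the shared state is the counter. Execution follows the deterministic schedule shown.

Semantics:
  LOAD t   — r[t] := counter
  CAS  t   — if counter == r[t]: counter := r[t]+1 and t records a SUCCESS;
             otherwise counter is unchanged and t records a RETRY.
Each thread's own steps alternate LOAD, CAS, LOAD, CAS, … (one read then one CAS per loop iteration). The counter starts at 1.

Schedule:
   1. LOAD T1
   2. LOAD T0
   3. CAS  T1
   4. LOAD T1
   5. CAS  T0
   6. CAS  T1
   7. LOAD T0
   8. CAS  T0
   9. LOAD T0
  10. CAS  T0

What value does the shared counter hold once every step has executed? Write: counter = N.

1. LOAD T1 → mem=1 r[T1]=1 [LOAD]
2. LOAD T0 → mem=1 r[T0]=1 [LOAD]
3. CAS T1 → mem=2 r[T1]=1 [OK]
4. LOAD T1 → mem=2 r[T1]=2 [LOAD]
5. CAS T0 → mem=2 r[T0]=1 [RETRY]
6. CAS T1 → mem=3 r[T1]=2 [OK]
7. LOAD T0 → mem=3 r[T0]=3 [LOAD]
8. CAS T0 → mem=4 r[T0]=3 [OK]
9. LOAD T0 → mem=4 r[T0]=4 [LOAD]
10. CAS T0 → mem=5 r[T0]=4 [OK]

counter = 5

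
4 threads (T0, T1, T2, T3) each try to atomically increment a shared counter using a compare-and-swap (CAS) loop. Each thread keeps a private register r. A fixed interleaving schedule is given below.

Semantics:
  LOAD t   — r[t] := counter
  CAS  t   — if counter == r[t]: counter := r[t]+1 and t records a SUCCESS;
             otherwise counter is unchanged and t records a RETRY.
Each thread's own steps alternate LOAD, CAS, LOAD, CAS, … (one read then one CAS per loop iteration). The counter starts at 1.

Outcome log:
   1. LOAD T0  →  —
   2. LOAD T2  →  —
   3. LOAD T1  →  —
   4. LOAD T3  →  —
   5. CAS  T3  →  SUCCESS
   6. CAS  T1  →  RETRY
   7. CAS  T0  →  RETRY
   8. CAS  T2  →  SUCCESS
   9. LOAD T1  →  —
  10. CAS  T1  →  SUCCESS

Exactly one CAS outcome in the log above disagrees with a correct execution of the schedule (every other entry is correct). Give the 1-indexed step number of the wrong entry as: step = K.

step = 8

Correct run:
T0 LOAD — after: cnt=1, r=1 — load
T2 LOAD — after: cnt=1, r=1 — load
T1 LOAD — after: cnt=1, r=1 — load
T3 LOAD — after: cnt=1, r=1 — load
T3 CAS — after: cnt=2, r=1 — ok
T1 CAS — after: cnt=2, r=1 — retry
T0 CAS — after: cnt=2, r=1 — retry
T2 CAS — after: cnt=2, r=1 — retry
T1 LOAD — after: cnt=2, r=2 — load
T1 CAS — after: cnt=3, r=2 — ok
Flip is step 8.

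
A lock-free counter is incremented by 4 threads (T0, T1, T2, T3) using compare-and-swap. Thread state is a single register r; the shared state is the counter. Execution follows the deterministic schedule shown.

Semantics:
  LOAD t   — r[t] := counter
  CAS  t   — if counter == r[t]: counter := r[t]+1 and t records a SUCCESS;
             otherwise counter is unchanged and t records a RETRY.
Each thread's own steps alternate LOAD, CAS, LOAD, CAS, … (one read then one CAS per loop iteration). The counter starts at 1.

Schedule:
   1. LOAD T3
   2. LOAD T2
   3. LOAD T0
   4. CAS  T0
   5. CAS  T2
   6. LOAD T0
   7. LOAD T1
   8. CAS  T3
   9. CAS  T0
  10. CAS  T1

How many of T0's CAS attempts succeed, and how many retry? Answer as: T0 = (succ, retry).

T3 LOAD — after: cnt=1, r=1 — load
T2 LOAD — after: cnt=1, r=1 — load
T0 LOAD — after: cnt=1, r=1 — load
T0 CAS — after: cnt=2, r=1 — ok
T2 CAS — after: cnt=2, r=1 — retry
T0 LOAD — after: cnt=2, r=2 — load
T1 LOAD — after: cnt=2, r=2 — load
T3 CAS — after: cnt=2, r=1 — retry
T0 CAS — after: cnt=3, r=2 — ok
T1 CAS — after: cnt=3, r=2 — retry

T0 = (2, 0)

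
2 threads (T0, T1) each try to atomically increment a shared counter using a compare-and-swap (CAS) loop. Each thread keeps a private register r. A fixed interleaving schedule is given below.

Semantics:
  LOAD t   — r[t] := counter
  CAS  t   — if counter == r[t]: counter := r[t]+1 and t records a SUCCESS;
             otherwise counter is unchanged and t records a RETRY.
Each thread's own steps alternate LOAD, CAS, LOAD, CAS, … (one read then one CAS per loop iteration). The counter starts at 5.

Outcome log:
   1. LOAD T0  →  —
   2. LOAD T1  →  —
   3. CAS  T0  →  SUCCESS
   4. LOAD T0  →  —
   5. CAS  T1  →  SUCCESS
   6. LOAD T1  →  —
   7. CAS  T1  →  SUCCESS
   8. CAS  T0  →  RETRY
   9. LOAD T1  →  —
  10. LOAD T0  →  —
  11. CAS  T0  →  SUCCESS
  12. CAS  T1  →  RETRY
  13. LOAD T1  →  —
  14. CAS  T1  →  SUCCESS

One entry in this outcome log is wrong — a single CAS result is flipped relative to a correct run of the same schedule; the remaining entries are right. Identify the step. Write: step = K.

step = 5

Re-executing:
step 1: T0 LOAD ⇒ load; ctr=5 reg=5
step 2: T1 LOAD ⇒ load; ctr=5 reg=5
step 3: T0 CAS ⇒ ok; ctr=6 reg=5
step 4: T0 LOAD ⇒ load; ctr=6 reg=6
step 5: T1 CAS ⇒ retry; ctr=6 reg=5
step 6: T1 LOAD ⇒ load; ctr=6 reg=6
step 7: T1 CAS ⇒ ok; ctr=7 reg=6
step 8: T0 CAS ⇒ retry; ctr=7 reg=6
step 9: T1 LOAD ⇒ load; ctr=7 reg=7
step 10: T0 LOAD ⇒ load; ctr=7 reg=7
step 11: T0 CAS ⇒ ok; ctr=8 reg=7
step 12: T1 CAS ⇒ retry; ctr=8 reg=7
step 13: T1 LOAD ⇒ load; ctr=8 reg=8
step 14: T1 CAS ⇒ ok; ctr=9 reg=8
Log disagrees first at step 5.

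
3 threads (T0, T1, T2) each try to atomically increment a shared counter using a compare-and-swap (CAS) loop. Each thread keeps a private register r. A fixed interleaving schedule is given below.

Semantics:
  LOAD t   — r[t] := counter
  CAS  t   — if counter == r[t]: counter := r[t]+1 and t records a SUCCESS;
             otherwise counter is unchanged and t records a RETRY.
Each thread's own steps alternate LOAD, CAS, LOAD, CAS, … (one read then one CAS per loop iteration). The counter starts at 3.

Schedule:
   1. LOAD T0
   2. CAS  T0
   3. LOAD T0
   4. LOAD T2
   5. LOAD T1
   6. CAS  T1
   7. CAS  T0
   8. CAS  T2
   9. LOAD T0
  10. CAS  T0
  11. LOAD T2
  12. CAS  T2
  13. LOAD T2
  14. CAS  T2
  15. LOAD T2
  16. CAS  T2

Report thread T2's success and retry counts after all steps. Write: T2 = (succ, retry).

#1 T0 reads 3
#2 T0 CAS(3→4) writes; counter now 4
#3 T0 reads 4
#4 T2 reads 4
#5 T1 reads 4
#6 T1 CAS(4→5) writes; counter now 5
#7 T0 CAS(4→5) fails; counter now 5
#8 T2 CAS(4→5) fails; counter now 5
#9 T0 reads 5
#10 T0 CAS(5→6) writes; counter now 6
#11 T2 reads 6
#12 T2 CAS(6→7) writes; counter now 7
#13 T2 reads 7
#14 T2 CAS(7→8) writes; counter now 8
#15 T2 reads 8
#16 T2 CAS(8→9) writes; counter now 9

T2 = (3, 1)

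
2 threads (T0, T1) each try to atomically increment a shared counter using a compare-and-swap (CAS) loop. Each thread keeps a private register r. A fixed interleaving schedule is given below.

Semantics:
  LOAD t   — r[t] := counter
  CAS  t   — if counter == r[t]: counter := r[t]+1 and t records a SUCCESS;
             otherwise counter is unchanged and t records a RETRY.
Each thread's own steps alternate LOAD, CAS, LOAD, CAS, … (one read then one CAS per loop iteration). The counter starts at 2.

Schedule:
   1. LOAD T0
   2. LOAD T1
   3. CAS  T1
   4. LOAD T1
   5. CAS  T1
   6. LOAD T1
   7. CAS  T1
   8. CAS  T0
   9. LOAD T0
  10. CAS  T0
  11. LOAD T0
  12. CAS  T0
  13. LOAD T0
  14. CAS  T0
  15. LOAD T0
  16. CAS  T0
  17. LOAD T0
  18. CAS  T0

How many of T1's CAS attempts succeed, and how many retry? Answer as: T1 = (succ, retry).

T1 = (3, 0)

#1 T0 reads 2
#2 T1 reads 2
#3 T1 CAS(2→3) writes; counter now 3
#4 T1 reads 3
#5 T1 CAS(3→4) writes; counter now 4
#6 T1 reads 4
#7 T1 CAS(4→5) writes; counter now 5
#8 T0 CAS(2→3) fails; counter now 5
#9 T0 reads 5
#10 T0 CAS(5→6) writes; counter now 6
#11 T0 reads 6
#12 T0 CAS(6→7) writes; counter now 7
#13 T0 reads 7
#14 T0 CAS(7→8) writes; counter now 8
#15 T0 reads 8
#16 T0 CAS(8→9) writes; counter now 9
#17 T0 reads 9
#18 T0 CAS(9→10) writes; counter now 10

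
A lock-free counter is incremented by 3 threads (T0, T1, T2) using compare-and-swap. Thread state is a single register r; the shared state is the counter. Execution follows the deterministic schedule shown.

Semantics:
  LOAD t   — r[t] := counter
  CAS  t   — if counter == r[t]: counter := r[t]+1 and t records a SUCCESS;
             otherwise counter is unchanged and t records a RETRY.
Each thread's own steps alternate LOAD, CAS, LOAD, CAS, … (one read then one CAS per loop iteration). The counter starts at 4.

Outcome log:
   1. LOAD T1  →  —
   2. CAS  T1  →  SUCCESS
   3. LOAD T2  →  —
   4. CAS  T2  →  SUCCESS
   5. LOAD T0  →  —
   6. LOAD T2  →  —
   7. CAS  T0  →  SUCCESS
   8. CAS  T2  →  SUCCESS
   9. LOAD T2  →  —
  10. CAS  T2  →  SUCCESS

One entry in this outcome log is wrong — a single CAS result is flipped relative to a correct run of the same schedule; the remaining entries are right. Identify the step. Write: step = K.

step = 8

Re-executing:
1. LOAD T1 → mem=4 r[T1]=4 [LOAD]
2. CAS T1 → mem=5 r[T1]=4 [OK]
3. LOAD T2 → mem=5 r[T2]=5 [LOAD]
4. CAS T2 → mem=6 r[T2]=5 [OK]
5. LOAD T0 → mem=6 r[T0]=6 [LOAD]
6. LOAD T2 → mem=6 r[T2]=6 [LOAD]
7. CAS T0 → mem=7 r[T0]=6 [OK]
8. CAS T2 → mem=7 r[T2]=6 [RETRY]
9. LOAD T2 → mem=7 r[T2]=7 [LOAD]
10. CAS T2 → mem=8 r[T2]=7 [OK]
Mismatch at 8.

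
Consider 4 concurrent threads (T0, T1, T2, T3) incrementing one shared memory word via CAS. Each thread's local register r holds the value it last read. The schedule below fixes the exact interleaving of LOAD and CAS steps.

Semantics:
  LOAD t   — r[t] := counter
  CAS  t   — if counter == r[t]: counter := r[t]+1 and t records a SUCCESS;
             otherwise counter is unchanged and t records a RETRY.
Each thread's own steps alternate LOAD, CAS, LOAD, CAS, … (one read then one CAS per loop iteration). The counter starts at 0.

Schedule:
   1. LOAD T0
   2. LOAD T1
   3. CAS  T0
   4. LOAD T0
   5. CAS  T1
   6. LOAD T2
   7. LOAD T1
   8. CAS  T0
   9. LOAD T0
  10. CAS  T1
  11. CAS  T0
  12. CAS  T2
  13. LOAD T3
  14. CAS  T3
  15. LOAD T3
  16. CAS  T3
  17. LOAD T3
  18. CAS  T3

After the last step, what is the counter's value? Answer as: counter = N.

counter = 6

#1 T0 reads 0
#2 T1 reads 0
#3 T0 CAS(0→1) writes; counter now 1
#4 T0 reads 1
#5 T1 CAS(0→1) fails; counter now 1
#6 T2 reads 1
#7 T1 reads 1
#8 T0 CAS(1→2) writes; counter now 2
#9 T0 reads 2
#10 T1 CAS(1→2) fails; counter now 2
#11 T0 CAS(2→3) writes; counter now 3
#12 T2 CAS(1→2) fails; counter now 3
#13 T3 reads 3
#14 T3 CAS(3→4) writes; counter now 4
#15 T3 reads 4
#16 T3 CAS(4→5) writes; counter now 5
#17 T3 reads 5
#18 T3 CAS(5→6) writes; counter now 6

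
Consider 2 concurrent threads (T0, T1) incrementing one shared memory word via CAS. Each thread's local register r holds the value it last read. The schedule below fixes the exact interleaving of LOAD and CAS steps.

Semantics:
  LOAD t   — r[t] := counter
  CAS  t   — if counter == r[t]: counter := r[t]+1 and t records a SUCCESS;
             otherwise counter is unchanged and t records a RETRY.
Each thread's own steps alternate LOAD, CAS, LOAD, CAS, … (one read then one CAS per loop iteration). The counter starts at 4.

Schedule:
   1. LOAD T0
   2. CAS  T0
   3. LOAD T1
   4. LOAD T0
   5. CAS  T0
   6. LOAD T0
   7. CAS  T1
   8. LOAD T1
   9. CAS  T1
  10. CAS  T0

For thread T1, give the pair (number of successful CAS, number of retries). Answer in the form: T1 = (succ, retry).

T1 = (1, 1)

   1) LOAD T0:  M=4  r_T0=4
   2) CAS  T0:  M=5  r_T0=4 ✓
   3) LOAD T1:  M=5  r_T1=5
   4) LOAD T0:  M=5  r_T0=5
   5) CAS  T0:  M=6  r_T0=5 ✓
   6) LOAD T0:  M=6  r_T0=6
   7) CAS  T1:  M=6  r_T1=5 ✗
   8) LOAD T1:  M=6  r_T1=6
   9) CAS  T1:  M=7  r_T1=6 ✓
  10) CAS  T0:  M=7  r_T0=6 ✗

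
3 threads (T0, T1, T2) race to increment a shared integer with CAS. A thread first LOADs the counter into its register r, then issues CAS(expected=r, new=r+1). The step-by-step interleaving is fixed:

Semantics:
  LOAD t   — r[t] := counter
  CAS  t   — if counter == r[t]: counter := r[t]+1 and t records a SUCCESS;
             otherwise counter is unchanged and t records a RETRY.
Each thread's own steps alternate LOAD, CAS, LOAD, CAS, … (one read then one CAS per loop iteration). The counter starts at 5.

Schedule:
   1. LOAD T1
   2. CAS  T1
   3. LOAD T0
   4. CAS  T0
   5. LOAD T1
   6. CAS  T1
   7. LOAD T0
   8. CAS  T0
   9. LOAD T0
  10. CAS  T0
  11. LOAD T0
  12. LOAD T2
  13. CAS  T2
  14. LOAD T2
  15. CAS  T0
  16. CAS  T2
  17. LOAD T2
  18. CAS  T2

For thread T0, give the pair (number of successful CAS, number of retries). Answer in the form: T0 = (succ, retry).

T1 LOAD — after: cnt=5, r=5 — load
T1 CAS — after: cnt=6, r=5 — ok
T0 LOAD — after: cnt=6, r=6 — load
T0 CAS — after: cnt=7, r=6 — ok
T1 LOAD — after: cnt=7, r=7 — load
T1 CAS — after: cnt=8, r=7 — ok
T0 LOAD — after: cnt=8, r=8 — load
T0 CAS — after: cnt=9, r=8 — ok
T0 LOAD — after: cnt=9, r=9 — load
T0 CAS — after: cnt=10, r=9 — ok
T0 LOAD — after: cnt=10, r=10 — load
T2 LOAD — after: cnt=10, r=10 — load
T2 CAS — after: cnt=11, r=10 — ok
T2 LOAD — after: cnt=11, r=11 — load
T0 CAS — after: cnt=11, r=10 — retry
T2 CAS — after: cnt=12, r=11 — ok
T2 LOAD — after: cnt=12, r=12 — load
T2 CAS — after: cnt=13, r=12 — ok

T0 = (3, 1)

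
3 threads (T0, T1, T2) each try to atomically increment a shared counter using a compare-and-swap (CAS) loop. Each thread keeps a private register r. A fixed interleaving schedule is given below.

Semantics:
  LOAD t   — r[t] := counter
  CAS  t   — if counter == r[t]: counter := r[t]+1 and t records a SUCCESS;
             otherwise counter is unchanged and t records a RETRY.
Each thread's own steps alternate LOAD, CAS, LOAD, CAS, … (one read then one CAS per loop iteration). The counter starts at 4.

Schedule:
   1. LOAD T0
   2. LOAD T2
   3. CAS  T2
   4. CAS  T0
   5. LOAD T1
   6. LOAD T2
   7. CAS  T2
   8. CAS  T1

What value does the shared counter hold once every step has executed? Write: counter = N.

step 1: T0 LOAD ⇒ load; ctr=4 reg=4
step 2: T2 LOAD ⇒ load; ctr=4 reg=4
step 3: T2 CAS ⇒ ok; ctr=5 reg=4
step 4: T0 CAS ⇒ retry; ctr=5 reg=4
step 5: T1 LOAD ⇒ load; ctr=5 reg=5
step 6: T2 LOAD ⇒ load; ctr=5 reg=5
step 7: T2 CAS ⇒ ok; ctr=6 reg=5
step 8: T1 CAS ⇒ retry; ctr=6 reg=5

counter = 6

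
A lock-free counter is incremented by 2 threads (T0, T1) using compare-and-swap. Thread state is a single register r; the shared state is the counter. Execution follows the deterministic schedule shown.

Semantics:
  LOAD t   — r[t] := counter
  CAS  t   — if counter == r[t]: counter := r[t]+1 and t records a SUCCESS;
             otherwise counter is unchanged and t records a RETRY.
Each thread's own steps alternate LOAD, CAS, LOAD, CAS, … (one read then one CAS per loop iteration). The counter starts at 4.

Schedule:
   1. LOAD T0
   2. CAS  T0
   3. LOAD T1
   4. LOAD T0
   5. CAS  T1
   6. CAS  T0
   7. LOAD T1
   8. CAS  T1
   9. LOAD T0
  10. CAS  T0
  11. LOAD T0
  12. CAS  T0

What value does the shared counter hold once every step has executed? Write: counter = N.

counter = 9

[1] T0.load  rd  (counter 4, T0.r 4)
[2] T0.cas  hit  (counter 5, T0.r 4)
[3] T1.load  rd  (counter 5, T1.r 5)
[4] T0.load  rd  (counter 5, T0.r 5)
[5] T1.cas  hit  (counter 6, T1.r 5)
[6] T0.cas  miss  (counter 6, T0.r 5)
[7] T1.load  rd  (counter 6, T1.r 6)
[8] T1.cas  hit  (counter 7, T1.r 6)
[9] T0.load  rd  (counter 7, T0.r 7)
[10] T0.cas  hit  (counter 8, T0.r 7)
[11] T0.load  rd  (counter 8, T0.r 8)
[12] T0.cas  hit  (counter 9, T0.r 8)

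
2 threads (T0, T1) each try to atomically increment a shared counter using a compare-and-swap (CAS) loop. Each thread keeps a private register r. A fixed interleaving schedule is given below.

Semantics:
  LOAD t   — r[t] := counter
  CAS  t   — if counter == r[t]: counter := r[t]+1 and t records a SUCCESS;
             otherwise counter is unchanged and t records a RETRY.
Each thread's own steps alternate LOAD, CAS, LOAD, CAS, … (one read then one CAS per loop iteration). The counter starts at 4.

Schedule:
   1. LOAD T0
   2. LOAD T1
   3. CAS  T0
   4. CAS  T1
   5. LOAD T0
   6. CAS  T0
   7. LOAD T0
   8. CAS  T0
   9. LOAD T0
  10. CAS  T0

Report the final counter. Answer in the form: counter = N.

#1 T0 reads 4
#2 T1 reads 4
#3 T0 CAS(4→5) writes; counter now 5
#4 T1 CAS(4→5) fails; counter now 5
#5 T0 reads 5
#6 T0 CAS(5→6) writes; counter now 6
#7 T0 reads 6
#8 T0 CAS(6→7) writes; counter now 7
#9 T0 reads 7
#10 T0 CAS(7→8) writes; counter now 8

counter = 8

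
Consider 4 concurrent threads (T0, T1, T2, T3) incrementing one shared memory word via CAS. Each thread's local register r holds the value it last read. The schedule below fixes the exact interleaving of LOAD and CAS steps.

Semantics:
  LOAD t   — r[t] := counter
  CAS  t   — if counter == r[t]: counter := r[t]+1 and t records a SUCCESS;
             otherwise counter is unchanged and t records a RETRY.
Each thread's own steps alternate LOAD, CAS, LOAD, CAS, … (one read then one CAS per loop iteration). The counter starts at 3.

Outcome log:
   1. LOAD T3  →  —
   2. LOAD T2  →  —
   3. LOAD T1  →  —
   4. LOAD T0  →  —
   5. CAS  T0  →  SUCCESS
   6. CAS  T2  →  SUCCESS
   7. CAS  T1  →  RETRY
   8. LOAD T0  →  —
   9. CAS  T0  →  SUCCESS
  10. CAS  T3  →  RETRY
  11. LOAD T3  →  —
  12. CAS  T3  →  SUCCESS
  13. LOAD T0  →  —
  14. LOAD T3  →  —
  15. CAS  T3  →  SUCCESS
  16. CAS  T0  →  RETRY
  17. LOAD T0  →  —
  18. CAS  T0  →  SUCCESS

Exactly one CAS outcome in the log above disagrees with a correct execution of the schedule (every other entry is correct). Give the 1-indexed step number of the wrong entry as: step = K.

Correct run:
#1 T3 reads 3
#2 T2 reads 3
#3 T1 reads 3
#4 T0 reads 3
#5 T0 CAS(3→4) writes; counter now 4
#6 T2 CAS(3→4) fails; counter now 4
#7 T1 CAS(3→4) fails; counter now 4
#8 T0 reads 4
#9 T0 CAS(4→5) writes; counter now 5
#10 T3 CAS(3→4) fails; counter now 5
#11 T3 reads 5
#12 T3 CAS(5→6) writes; counter now 6
#13 T0 reads 6
#14 T3 reads 6
#15 T3 CAS(6→7) writes; counter now 7
#16 T0 CAS(6→7) fails; counter now 7
#17 T0 reads 7
#18 T0 CAS(7→8) writes; counter now 8
Mismatch at 6.

step = 6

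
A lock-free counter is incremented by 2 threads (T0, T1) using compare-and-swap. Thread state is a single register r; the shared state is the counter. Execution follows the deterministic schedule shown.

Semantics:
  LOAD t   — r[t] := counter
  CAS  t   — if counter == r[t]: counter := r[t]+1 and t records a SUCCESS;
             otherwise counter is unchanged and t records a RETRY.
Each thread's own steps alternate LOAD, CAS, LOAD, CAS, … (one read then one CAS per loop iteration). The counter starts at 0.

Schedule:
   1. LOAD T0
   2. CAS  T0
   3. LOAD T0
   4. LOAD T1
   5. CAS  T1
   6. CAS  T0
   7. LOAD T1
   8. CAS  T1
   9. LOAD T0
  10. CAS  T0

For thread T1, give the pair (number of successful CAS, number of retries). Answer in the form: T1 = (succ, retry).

1. LOAD T0 → mem=0 r[T0]=0 [LOAD]
2. CAS T0 → mem=1 r[T0]=0 [OK]
3. LOAD T0 → mem=1 r[T0]=1 [LOAD]
4. LOAD T1 → mem=1 r[T1]=1 [LOAD]
5. CAS T1 → mem=2 r[T1]=1 [OK]
6. CAS T0 → mem=2 r[T0]=1 [RETRY]
7. LOAD T1 → mem=2 r[T1]=2 [LOAD]
8. CAS T1 → mem=3 r[T1]=2 [OK]
9. LOAD T0 → mem=3 r[T0]=3 [LOAD]
10. CAS T0 → mem=4 r[T0]=3 [OK]

T1 = (2, 0)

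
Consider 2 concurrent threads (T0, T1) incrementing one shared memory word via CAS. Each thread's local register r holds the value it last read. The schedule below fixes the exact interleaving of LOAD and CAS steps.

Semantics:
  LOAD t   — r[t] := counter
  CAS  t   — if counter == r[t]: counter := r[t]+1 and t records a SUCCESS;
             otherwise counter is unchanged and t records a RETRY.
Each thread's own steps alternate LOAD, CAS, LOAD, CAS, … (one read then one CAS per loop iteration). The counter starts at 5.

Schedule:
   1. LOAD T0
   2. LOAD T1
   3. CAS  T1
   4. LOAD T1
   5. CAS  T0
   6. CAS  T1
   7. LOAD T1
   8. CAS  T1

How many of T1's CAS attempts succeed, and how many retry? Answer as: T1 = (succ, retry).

1. LOAD T0 → mem=5 r[T0]=5 [LOAD]
2. LOAD T1 → mem=5 r[T1]=5 [LOAD]
3. CAS T1 → mem=6 r[T1]=5 [OK]
4. LOAD T1 → mem=6 r[T1]=6 [LOAD]
5. CAS T0 → mem=6 r[T0]=5 [RETRY]
6. CAS T1 → mem=7 r[T1]=6 [OK]
7. LOAD T1 → mem=7 r[T1]=7 [LOAD]
8. CAS T1 → mem=8 r[T1]=7 [OK]

T1 = (3, 0)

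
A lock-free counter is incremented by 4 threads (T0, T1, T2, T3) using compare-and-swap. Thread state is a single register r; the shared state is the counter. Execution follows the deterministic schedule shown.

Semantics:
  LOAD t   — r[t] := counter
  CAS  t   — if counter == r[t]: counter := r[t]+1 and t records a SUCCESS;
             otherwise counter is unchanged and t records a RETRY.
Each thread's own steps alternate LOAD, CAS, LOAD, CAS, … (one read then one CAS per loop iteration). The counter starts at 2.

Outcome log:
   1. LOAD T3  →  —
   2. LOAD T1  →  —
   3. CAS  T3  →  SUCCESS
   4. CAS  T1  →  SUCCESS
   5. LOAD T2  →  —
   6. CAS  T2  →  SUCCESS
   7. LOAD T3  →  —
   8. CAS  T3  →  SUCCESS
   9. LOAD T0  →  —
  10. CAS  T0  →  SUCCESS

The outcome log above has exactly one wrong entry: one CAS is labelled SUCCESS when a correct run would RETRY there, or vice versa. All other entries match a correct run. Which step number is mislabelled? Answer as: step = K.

Reference trace:
   1) LOAD T3:  M=2  r_T3=2
   2) LOAD T1:  M=2  r_T1=2
   3) CAS  T3:  M=3  r_T3=2 ✓
   4) CAS  T1:  M=3  r_T1=2 ✗
   5) LOAD T2:  M=3  r_T2=3
   6) CAS  T2:  M=4  r_T2=3 ✓
   7) LOAD T3:  M=4  r_T3=4
   8) CAS  T3:  M=5  r_T3=4 ✓
   9) LOAD T0:  M=5  r_T0=5
  10) CAS  T0:  M=6  r_T0=5 ✓
Flip is step 4.

step = 4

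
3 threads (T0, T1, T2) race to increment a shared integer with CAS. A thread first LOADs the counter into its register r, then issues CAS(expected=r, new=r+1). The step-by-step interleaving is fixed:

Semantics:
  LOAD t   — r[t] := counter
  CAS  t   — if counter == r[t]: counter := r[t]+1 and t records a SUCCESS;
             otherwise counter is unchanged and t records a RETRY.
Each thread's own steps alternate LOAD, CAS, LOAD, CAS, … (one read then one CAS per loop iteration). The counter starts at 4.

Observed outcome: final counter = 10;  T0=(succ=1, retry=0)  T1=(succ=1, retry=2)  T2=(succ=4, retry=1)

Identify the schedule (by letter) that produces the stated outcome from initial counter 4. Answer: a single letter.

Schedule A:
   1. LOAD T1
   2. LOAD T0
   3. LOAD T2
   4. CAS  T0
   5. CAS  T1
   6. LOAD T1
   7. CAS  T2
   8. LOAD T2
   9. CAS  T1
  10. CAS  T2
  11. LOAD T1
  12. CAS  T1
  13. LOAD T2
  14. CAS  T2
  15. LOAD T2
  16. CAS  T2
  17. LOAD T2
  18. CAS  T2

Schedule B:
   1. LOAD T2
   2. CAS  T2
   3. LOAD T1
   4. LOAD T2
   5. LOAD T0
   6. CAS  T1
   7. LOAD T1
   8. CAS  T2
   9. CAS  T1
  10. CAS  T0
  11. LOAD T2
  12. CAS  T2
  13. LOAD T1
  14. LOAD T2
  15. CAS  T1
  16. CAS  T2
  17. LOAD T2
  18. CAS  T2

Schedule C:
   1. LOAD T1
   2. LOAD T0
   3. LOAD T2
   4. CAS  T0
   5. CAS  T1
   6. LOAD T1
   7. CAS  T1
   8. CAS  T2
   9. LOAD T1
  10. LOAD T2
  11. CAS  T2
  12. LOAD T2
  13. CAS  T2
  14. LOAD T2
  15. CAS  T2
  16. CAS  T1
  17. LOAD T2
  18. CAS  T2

C

Simulating candidate C:
T1 LOAD — after: cnt=4, r=4 — load
T0 LOAD — after: cnt=4, r=4 — load
T2 LOAD — after: cnt=4, r=4 — load
T0 CAS — after: cnt=5, r=4 — ok
T1 CAS — after: cnt=5, r=4 — retry
T1 LOAD — after: cnt=5, r=5 — load
T1 CAS — after: cnt=6, r=5 — ok
T2 CAS — after: cnt=6, r=4 — retry
T1 LOAD — after: cnt=6, r=6 — load
T2 LOAD — after: cnt=6, r=6 — load
T2 CAS — after: cnt=7, r=6 — ok
T2 LOAD — after: cnt=7, r=7 — load
T2 CAS — after: cnt=8, r=7 — ok
T2 LOAD — after: cnt=8, r=8 — load
T2 CAS — after: cnt=9, r=8 — ok
T1 CAS — after: cnt=9, r=6 — retry
T2 LOAD — after: cnt=9, r=9 — load
T2 CAS — after: cnt=10, r=9 — ok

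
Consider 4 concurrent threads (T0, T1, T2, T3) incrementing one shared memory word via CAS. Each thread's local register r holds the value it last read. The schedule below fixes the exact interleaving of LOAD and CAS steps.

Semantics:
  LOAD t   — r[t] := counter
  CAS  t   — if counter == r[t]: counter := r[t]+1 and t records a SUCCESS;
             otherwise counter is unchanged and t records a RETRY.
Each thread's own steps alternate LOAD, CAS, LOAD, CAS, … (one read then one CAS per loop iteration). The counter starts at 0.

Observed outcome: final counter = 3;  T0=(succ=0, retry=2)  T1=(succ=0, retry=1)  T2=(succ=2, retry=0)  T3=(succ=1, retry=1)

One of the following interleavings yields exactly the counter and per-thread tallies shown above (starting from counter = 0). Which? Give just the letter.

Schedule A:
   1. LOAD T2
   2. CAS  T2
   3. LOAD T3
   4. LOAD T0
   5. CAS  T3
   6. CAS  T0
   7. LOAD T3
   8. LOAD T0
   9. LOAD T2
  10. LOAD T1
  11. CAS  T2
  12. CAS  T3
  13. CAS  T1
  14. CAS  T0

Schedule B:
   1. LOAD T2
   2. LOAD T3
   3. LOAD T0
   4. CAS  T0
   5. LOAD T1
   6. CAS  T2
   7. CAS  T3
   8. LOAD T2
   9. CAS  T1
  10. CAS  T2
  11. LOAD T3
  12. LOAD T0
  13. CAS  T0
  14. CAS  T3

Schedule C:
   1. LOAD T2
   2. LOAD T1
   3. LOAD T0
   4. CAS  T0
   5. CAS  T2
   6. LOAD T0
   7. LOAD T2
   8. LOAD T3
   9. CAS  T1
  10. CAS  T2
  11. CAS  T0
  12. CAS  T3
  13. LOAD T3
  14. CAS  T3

A

Tracing schedule A:
#1 T2 reads 0
#2 T2 CAS(0→1) writes; counter now 1
#3 T3 reads 1
#4 T0 reads 1
#5 T3 CAS(1→2) writes; counter now 2
#6 T0 CAS(1→2) fails; counter now 2
#7 T3 reads 2
#8 T0 reads 2
#9 T2 reads 2
#10 T1 reads 2
#11 T2 CAS(2→3) writes; counter now 3
#12 T3 CAS(2→3) fails; counter now 3
#13 T1 CAS(2→3) fails; counter now 3
#14 T0 CAS(2→3) fails; counter now 3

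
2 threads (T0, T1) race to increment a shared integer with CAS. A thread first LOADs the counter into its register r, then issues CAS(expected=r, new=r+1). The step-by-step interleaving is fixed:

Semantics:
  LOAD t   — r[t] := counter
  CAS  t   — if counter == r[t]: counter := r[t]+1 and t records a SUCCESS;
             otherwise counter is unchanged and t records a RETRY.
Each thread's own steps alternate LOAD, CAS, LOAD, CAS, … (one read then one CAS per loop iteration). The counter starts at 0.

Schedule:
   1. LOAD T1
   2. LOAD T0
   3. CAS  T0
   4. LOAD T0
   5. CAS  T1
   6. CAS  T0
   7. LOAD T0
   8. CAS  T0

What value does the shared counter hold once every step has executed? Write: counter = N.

T1 LOAD — after: cnt=0, r=0 — load
T0 LOAD — after: cnt=0, r=0 — load
T0 CAS — after: cnt=1, r=0 — ok
T0 LOAD — after: cnt=1, r=1 — load
T1 CAS — after: cnt=1, r=0 — retry
T0 CAS — after: cnt=2, r=1 — ok
T0 LOAD — after: cnt=2, r=2 — load
T0 CAS — after: cnt=3, r=2 — ok

counter = 3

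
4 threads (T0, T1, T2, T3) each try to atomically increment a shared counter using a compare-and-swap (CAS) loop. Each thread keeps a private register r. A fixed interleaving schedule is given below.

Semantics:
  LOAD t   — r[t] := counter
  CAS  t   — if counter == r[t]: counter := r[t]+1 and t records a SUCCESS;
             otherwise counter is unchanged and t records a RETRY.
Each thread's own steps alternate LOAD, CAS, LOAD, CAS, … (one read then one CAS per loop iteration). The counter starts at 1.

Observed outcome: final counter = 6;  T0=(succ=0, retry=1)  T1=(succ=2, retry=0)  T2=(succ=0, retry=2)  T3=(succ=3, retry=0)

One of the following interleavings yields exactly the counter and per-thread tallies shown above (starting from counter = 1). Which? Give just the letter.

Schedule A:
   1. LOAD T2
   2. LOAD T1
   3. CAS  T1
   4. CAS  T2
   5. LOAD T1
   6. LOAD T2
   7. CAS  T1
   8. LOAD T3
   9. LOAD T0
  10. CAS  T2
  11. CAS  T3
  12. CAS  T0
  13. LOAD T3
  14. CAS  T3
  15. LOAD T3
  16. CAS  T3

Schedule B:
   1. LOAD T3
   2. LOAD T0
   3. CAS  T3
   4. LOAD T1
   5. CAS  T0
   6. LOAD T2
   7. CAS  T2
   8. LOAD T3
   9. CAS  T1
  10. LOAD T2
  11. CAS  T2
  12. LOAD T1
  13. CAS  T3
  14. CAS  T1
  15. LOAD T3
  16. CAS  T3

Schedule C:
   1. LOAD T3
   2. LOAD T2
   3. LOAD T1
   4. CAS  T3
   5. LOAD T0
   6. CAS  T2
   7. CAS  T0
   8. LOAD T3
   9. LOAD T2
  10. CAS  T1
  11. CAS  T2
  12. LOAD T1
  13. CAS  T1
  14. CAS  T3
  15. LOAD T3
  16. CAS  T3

Tracing schedule A:
1. LOAD T2 → mem=1 r[T2]=1 [LOAD]
2. LOAD T1 → mem=1 r[T1]=1 [LOAD]
3. CAS T1 → mem=2 r[T1]=1 [OK]
4. CAS T2 → mem=2 r[T2]=1 [RETRY]
5. LOAD T1 → mem=2 r[T1]=2 [LOAD]
6. LOAD T2 → mem=2 r[T2]=2 [LOAD]
7. CAS T1 → mem=3 r[T1]=2 [OK]
8. LOAD T3 → mem=3 r[T3]=3 [LOAD]
9. LOAD T0 → mem=3 r[T0]=3 [LOAD]
10. CAS T2 → mem=3 r[T2]=2 [RETRY]
11. CAS T3 → mem=4 r[T3]=3 [OK]
12. CAS T0 → mem=4 r[T0]=3 [RETRY]
13. LOAD T3 → mem=4 r[T3]=4 [LOAD]
14. CAS T3 → mem=5 r[T3]=4 [OK]
15. LOAD T3 → mem=5 r[T3]=5 [LOAD]
16. CAS T3 → mem=6 r[T3]=5 [OK]

A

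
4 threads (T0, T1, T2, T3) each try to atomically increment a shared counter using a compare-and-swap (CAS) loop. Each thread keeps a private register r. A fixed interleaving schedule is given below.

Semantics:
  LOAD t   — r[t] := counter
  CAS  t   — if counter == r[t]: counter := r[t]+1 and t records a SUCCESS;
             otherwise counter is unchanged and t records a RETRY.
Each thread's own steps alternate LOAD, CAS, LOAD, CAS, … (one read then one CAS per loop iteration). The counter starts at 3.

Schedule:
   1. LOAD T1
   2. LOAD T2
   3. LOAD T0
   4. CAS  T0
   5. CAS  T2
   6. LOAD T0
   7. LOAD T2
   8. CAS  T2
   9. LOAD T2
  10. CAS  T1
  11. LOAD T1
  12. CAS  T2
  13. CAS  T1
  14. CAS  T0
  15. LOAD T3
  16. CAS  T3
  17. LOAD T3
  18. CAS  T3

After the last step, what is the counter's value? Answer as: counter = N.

T1 LOAD — after: cnt=3, r=3 — load
T2 LOAD — after: cnt=3, r=3 — load
T0 LOAD — after: cnt=3, r=3 — load
T0 CAS — after: cnt=4, r=3 — ok
T2 CAS — after: cnt=4, r=3 — retry
T0 LOAD — after: cnt=4, r=4 — load
T2 LOAD — after: cnt=4, r=4 — load
T2 CAS — after: cnt=5, r=4 — ok
T2 LOAD — after: cnt=5, r=5 — load
T1 CAS — after: cnt=5, r=3 — retry
T1 LOAD — after: cnt=5, r=5 — load
T2 CAS — after: cnt=6, r=5 — ok
T1 CAS — after: cnt=6, r=5 — retry
T0 CAS — after: cnt=6, r=4 — retry
T3 LOAD — after: cnt=6, r=6 — load
T3 CAS — after: cnt=7, r=6 — ok
T3 LOAD — after: cnt=7, r=7 — load
T3 CAS — after: cnt=8, r=7 — ok

counter = 8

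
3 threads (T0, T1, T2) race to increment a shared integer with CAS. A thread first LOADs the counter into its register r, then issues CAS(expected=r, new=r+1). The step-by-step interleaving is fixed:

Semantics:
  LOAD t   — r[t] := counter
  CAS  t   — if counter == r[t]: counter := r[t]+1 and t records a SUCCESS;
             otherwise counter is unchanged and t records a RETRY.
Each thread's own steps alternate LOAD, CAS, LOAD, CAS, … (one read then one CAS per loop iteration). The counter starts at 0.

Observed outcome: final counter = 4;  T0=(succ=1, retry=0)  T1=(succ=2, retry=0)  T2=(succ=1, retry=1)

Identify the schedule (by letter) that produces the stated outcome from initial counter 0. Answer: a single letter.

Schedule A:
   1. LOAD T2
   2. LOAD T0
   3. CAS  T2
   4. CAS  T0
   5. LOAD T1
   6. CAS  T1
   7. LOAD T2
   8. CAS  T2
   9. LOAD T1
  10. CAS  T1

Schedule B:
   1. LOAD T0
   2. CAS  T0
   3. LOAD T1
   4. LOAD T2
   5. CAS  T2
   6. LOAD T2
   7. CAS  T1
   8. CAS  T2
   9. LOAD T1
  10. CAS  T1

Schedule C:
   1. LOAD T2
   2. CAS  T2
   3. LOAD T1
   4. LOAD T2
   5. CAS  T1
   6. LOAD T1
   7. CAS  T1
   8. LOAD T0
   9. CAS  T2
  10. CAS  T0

C

Tracing schedule C:
1. LOAD T2 → mem=0 r[T2]=0 [LOAD]
2. CAS T2 → mem=1 r[T2]=0 [OK]
3. LOAD T1 → mem=1 r[T1]=1 [LOAD]
4. LOAD T2 → mem=1 r[T2]=1 [LOAD]
5. CAS T1 → mem=2 r[T1]=1 [OK]
6. LOAD T1 → mem=2 r[T1]=2 [LOAD]
7. CAS T1 → mem=3 r[T1]=2 [OK]
8. LOAD T0 → mem=3 r[T0]=3 [LOAD]
9. CAS T2 → mem=3 r[T2]=1 [RETRY]
10. CAS T0 → mem=4 r[T0]=3 [OK]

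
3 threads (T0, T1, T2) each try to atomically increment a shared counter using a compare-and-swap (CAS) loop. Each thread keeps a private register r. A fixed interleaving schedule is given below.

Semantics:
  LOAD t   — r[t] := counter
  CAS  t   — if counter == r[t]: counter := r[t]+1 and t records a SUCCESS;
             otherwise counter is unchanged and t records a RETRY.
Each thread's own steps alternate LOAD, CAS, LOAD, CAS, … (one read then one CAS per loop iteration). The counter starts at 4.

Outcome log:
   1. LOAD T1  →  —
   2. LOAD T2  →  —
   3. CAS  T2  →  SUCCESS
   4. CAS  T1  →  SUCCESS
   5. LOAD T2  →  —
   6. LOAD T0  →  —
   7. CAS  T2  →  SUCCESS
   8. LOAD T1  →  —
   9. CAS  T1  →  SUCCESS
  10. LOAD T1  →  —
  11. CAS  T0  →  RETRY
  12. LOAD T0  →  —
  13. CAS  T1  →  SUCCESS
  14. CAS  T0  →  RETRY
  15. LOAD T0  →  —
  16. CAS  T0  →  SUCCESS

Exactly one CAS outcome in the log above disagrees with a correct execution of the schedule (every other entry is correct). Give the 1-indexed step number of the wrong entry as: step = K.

step = 4

Reference trace:
T1 LOAD — after: cnt=4, r=4 — load
T2 LOAD — after: cnt=4, r=4 — load
T2 CAS — after: cnt=5, r=4 — ok
T1 CAS — after: cnt=5, r=4 — retry
T2 LOAD — after: cnt=5, r=5 — load
T0 LOAD — after: cnt=5, r=5 — load
T2 CAS — after: cnt=6, r=5 — ok
T1 LOAD — after: cnt=6, r=6 — load
T1 CAS — after: cnt=7, r=6 — ok
T1 LOAD — after: cnt=7, r=7 — load
T0 CAS — after: cnt=7, r=5 — retry
T0 LOAD — after: cnt=7, r=7 — load
T1 CAS — after: cnt=8, r=7 — ok
T0 CAS — after: cnt=8, r=7 — retry
T0 LOAD — after: cnt=8, r=8 — load
T0 CAS — after: cnt=9, r=8 — ok
Mismatch at 4.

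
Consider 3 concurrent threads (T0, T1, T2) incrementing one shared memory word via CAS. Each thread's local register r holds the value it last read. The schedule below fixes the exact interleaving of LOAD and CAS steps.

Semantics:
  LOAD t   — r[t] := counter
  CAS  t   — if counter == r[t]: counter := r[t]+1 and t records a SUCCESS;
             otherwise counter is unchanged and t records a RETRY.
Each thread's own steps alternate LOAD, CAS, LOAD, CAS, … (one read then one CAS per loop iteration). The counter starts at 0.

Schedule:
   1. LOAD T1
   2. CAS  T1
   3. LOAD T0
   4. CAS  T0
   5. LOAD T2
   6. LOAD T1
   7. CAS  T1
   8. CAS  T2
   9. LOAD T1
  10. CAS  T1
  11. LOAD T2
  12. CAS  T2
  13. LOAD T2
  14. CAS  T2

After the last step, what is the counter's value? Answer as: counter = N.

T1 LOAD — after: cnt=0, r=0 — load
T1 CAS — after: cnt=1, r=0 — ok
T0 LOAD — after: cnt=1, r=1 — load
T0 CAS — after: cnt=2, r=1 — ok
T2 LOAD — after: cnt=2, r=2 — load
T1 LOAD — after: cnt=2, r=2 — load
T1 CAS — after: cnt=3, r=2 — ok
T2 CAS — after: cnt=3, r=2 — retry
T1 LOAD — after: cnt=3, r=3 — load
T1 CAS — after: cnt=4, r=3 — ok
T2 LOAD — after: cnt=4, r=4 — load
T2 CAS — after: cnt=5, r=4 — ok
T2 LOAD — after: cnt=5, r=5 — load
T2 CAS — after: cnt=6, r=5 — ok

counter = 6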